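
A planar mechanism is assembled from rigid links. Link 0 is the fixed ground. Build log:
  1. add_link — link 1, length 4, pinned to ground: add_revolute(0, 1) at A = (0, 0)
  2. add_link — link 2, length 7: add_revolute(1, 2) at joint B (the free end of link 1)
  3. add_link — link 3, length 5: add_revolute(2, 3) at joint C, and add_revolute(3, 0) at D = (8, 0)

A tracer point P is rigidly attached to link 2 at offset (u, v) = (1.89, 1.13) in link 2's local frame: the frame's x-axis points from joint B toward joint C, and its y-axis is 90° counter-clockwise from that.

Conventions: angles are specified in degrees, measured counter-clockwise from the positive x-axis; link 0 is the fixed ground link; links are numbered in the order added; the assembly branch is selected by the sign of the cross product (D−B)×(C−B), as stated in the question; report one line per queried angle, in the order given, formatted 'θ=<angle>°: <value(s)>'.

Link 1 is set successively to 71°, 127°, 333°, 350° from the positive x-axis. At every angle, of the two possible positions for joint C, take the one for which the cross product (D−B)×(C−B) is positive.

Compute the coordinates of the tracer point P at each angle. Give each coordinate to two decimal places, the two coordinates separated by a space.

A=(0,0), D=(8.00,0)
θ=71°: B = A + 4.00·(cos71°, sin71°) = (1.3023, 3.7821)
θ=71°: |BD| = 7.6918
θ=71°: circle(B,7.00) ∩ circle(D,5.00): a=5.4060, h=4.4469
θ=71°:   candidates: C₊=(8.1962,4.9961) cross=34.205; C₋=(3.8231,-2.7483) cross=-34.205
θ=71°:   branch + wants cross > 0 → take C=(8.1962,4.9961) (cross=34.205)
θ=71°: ex = (C−B)/|BC| = (0.9848,0.1734); ey = (-0.1734,0.9848)
θ=71°: P = B + 1.89·ex + 1.13·ey = (2.9676,5.2227)
θ=127°: B = A + 4.00·(cos127°, sin127°) = (-2.4073, 3.1945)
θ=127°: |BD| = 10.8865
θ=127°: circle(B,7.00) ∩ circle(D,5.00): a=6.5455, h=2.4811
θ=127°:   candidates: C₊=(4.5782,3.6457) cross=27.011; C₋=(3.1221,-1.0981) cross=-27.011
θ=127°:   branch + wants cross > 0 → take C=(4.5782,3.6457) (cross=27.011)
θ=127°: ex = (C−B)/|BC| = (0.9979,0.0645); ey = (-0.0645,0.9979)
θ=127°: P = B + 1.89·ex + 1.13·ey = (-0.5940,4.4440)
θ=333°: B = A + 4.00·(cos333°, sin333°) = (3.5640, -1.8160)
θ=333°: |BD| = 4.7933
θ=333°: circle(B,7.00) ∩ circle(D,5.00): a=4.9001, h=4.9989
θ=333°:   candidates: C₊=(6.2050,4.6667) cross=23.961; C₋=(9.9927,-4.5857) cross=-23.961
θ=333°:   branch + wants cross > 0 → take C=(6.2050,4.6667) (cross=23.961)
θ=333°: ex = (C−B)/|BC| = (0.3773,0.9261); ey = (-0.9261,0.3773)
θ=333°: P = B + 1.89·ex + 1.13·ey = (3.2306,0.3607)
θ=350°: B = A + 4.00·(cos350°, sin350°) = (3.9392, -0.6946)
θ=350°: |BD| = 4.1197
θ=350°: circle(B,7.00) ∩ circle(D,5.00): a=4.9727, h=4.9267
θ=350°:   candidates: C₊=(8.0101,5.0000) cross=20.297; C₋=(9.6714,-4.7124) cross=-20.297
θ=350°:   branch + wants cross > 0 → take C=(8.0101,5.0000) (cross=20.297)
θ=350°: ex = (C−B)/|BC| = (0.5815,0.8135); ey = (-0.8135,0.5815)
θ=350°: P = B + 1.89·ex + 1.13·ey = (4.1191,1.5001)

θ=71°: 2.97 5.22
θ=127°: -0.59 4.44
θ=333°: 3.23 0.36
θ=350°: 4.12 1.50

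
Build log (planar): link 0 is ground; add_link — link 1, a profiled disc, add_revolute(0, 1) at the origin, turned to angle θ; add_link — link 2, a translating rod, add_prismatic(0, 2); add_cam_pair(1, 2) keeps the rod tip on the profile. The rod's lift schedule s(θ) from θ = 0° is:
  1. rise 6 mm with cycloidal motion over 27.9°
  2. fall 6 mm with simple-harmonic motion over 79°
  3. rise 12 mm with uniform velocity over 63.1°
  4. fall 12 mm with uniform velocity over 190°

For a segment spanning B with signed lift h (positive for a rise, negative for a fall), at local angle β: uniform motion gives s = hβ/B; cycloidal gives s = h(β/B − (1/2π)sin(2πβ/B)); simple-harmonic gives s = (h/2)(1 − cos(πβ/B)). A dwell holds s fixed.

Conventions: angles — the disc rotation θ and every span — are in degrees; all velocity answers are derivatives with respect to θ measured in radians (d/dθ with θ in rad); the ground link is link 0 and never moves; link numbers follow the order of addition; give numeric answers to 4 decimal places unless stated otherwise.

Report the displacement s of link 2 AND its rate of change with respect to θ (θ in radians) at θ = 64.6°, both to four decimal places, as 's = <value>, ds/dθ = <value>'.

seg 1 [0°–27.9°] cycloidal, h=6: full span → s += 6 → s = 6.0000
seg 2 [27.9°–106.9°] simple-harmonic, h=-6: θ=64.6° here. β=36.7, B=79. -6/2·(1 − cos(π·0.4646)) = -2.6666 → s = 3.3334
velocity in seg [27.9°–106.9°] (simple-harmonic), θ in radians: β = 36.7° = 0.6405 rad, B = 79° = 1.3788 rad; ds/dθ = (πh/(2B)) sin(πβ/B) = (π·(-6)/(2·1.3788)) sin(π·0.4646) = -6.793113 mm/rad

s = 3.3334, ds/dθ = -6.7931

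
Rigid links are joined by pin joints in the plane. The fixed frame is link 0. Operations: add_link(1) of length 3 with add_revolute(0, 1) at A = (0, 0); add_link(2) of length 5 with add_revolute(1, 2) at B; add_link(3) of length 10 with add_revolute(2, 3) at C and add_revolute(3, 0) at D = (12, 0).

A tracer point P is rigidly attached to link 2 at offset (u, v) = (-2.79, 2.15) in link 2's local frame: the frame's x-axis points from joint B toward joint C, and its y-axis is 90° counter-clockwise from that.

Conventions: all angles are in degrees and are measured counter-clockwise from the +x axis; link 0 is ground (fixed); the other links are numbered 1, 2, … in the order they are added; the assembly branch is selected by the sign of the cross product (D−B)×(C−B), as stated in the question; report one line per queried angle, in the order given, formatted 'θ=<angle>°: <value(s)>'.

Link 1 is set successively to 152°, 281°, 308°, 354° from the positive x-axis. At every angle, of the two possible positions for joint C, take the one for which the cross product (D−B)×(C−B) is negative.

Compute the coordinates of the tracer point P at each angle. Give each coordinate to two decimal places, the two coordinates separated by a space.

A=(0,0), D=(12.00,0)
θ=152°: B = A + 3.00·(cos152°, sin152°) = (-2.6488, 1.4084)
θ=152°: |BD| = 14.7164
θ=152°: circle(B,5.00) ∩ circle(D,10.00): a=4.8100, h=1.3652
θ=152°:   candidates: C₊=(2.2697,2.3070) cross=20.091; C₋=(2.0084,-0.4108) cross=-20.091
θ=152°:   branch - wants cross < 0 → take C=(2.0084,-0.4108) (cross=-20.091)
θ=152°: ex = (C−B)/|BC| = (0.9315,-0.3639); ey = (0.3639,0.9315)
θ=152°: P = B + -2.79·ex + 2.15·ey = (-4.4653,4.4262)
θ=281°: B = A + 3.00·(cos281°, sin281°) = (0.5724, -2.9449)
θ=281°: |BD| = 11.8009
θ=281°: circle(B,5.00) ∩ circle(D,10.00): a=2.7227, h=4.1936
θ=281°:   candidates: C₊=(2.1625,1.7955) cross=49.489; C₋=(4.2555,-6.3264) cross=-49.489
θ=281°:   branch - wants cross < 0 → take C=(4.2555,-6.3264) (cross=-49.489)
θ=281°: ex = (C−B)/|BC| = (0.7366,-0.6763); ey = (0.6763,0.7366)
θ=281°: P = B + -2.79·ex + 2.15·ey = (-0.0287,0.5257)
θ=308°: B = A + 3.00·(cos308°, sin308°) = (1.8470, -2.3640)
θ=308°: |BD| = 10.4246
θ=308°: circle(B,5.00) ∩ circle(D,10.00): a=1.6150, h=4.7320
θ=308°:   candidates: C₊=(2.3469,2.6109) cross=49.329; C₋=(4.4930,-6.6065) cross=-49.329
θ=308°:   branch - wants cross < 0 → take C=(4.4930,-6.6065) (cross=-49.329)
θ=308°: ex = (C−B)/|BC| = (0.5292,-0.8485); ey = (0.8485,0.5292)
θ=308°: P = B + -2.79·ex + 2.15·ey = (2.1947,1.1411)
θ=354°: B = A + 3.00·(cos354°, sin354°) = (2.9836, -0.3136)
θ=354°: |BD| = 9.0219
θ=354°: circle(B,5.00) ∩ circle(D,10.00): a=0.3544, h=4.9874
θ=354°:   candidates: C₊=(3.1644,4.6831) cross=44.996; C₋=(3.5111,-5.2857) cross=-44.996
θ=354°:   branch - wants cross < 0 → take C=(3.5111,-5.2857) (cross=-44.996)
θ=354°: ex = (C−B)/|BC| = (0.1055,-0.9944); ey = (0.9944,0.1055)
θ=354°: P = B + -2.79·ex + 2.15·ey = (4.8272,2.6877)

θ=152°: -4.47 4.43
θ=281°: -0.03 0.53
θ=308°: 2.19 1.14
θ=354°: 4.83 2.69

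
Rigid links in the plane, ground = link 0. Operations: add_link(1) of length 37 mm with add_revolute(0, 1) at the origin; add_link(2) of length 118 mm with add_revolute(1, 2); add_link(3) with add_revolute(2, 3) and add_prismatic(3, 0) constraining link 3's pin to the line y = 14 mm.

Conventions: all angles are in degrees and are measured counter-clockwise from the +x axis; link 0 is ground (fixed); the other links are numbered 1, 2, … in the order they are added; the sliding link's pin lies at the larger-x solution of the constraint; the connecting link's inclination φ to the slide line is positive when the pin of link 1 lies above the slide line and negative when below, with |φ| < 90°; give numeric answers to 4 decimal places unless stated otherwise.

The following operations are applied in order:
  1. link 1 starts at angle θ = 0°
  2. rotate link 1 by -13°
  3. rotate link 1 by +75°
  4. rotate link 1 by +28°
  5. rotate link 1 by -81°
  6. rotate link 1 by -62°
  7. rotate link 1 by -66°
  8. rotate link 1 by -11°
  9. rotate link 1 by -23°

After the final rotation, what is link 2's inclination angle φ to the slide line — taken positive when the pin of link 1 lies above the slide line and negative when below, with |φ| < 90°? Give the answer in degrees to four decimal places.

geometry: r = 37 mm, L = 118 mm, e = 14 mm; θ starts at 0°
rotate link 1 by -13°: θ ← 0° -13° = -13°
rotate link 1 by +75°: θ ← -13° +75° = 62°
rotate link 1 by +28°: θ ← 62° +28° = 90°
rotate link 1 by -81°: θ ← 90° -81° = 9°
rotate link 1 by -62°: θ ← 9° -62° = -53°
rotate link 1 by -66°: θ ← -53° -66° = -119°
rotate link 1 by -11°: θ ← -119° -11° = -130°
rotate link 1 by -23°: θ ← -130° -23° = -153°
h = r sin θ − e = -16.797648 − 14 = -30.797648
sin φ = h / L = -30.797648 / 118 = -0.26099702
φ = arcsin(-0.26099702) = -15.129230°

-15.1292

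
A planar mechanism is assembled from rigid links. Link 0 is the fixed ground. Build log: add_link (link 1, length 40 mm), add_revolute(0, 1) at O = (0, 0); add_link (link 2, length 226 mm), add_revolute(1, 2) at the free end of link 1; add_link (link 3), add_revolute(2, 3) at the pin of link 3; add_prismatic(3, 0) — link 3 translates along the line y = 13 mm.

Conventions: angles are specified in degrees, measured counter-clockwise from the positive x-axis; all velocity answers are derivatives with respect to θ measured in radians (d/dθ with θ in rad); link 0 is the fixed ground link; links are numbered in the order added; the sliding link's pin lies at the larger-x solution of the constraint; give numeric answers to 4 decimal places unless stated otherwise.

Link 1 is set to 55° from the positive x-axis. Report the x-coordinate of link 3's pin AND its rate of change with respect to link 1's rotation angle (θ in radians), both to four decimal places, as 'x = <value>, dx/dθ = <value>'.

geometry: r = 40 mm, L = 226 mm, e = 13 mm
crank pin P = (r cos θ, r sin θ) = (22.943057, 32.766082)
h = r sin θ − e = 32.766082 − 13 = 19.766082
x = r cos θ + √(L² − h²) = 22.943057 + 225.133965 = 248.077022
dx/dθ = −r sin θ − h·r cos θ/√(L² − h²) (θ in radians; h = 19.766082) = -34.780413

x = 248.0770, dx/dθ = -34.7804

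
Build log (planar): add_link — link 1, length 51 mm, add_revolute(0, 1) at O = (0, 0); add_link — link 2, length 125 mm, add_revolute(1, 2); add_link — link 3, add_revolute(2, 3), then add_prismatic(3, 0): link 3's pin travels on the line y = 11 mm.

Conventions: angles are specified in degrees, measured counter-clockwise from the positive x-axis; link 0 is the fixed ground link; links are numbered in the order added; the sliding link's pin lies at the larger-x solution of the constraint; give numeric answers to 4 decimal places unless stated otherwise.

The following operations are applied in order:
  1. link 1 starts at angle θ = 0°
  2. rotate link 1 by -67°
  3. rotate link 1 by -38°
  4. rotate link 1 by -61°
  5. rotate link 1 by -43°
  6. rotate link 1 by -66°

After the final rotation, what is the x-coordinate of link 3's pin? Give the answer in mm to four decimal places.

geometry: r = 51 mm, L = 125 mm, e = 11 mm; θ starts at 0°
rotate link 1 by -67°: θ ← 0° -67° = -67°
rotate link 1 by -38°: θ ← -67° -38° = -105°
rotate link 1 by -61°: θ ← -105° -61° = -166°
rotate link 1 by -43°: θ ← -166° -43° = -209°
rotate link 1 by -66°: θ ← -209° -66° = -275°
crank pin P = (r cos θ, r sin θ) = (4.444943, 50.805930)
h = r sin θ − e = 50.805930 − 11 = 39.805930
x = r cos θ + √(L² − h²) = 4.444943 + 118.492565 = 122.937508

122.9375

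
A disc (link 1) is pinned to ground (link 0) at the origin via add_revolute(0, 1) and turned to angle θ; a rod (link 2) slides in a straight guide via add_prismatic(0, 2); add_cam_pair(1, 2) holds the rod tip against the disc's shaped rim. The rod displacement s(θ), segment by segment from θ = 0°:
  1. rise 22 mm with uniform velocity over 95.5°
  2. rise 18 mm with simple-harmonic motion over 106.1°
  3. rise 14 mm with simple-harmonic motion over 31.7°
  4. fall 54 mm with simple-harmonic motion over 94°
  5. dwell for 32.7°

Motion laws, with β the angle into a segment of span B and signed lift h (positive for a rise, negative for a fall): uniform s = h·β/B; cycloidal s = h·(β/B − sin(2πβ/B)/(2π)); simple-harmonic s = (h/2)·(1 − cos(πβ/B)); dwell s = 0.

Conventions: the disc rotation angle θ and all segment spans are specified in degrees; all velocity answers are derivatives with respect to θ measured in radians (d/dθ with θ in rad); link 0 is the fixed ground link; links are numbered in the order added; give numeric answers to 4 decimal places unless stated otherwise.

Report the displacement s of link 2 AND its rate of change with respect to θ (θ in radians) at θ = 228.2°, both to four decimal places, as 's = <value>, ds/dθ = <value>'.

segment 1 (0° to 95.5°, uniform, h = 22) is passed completely: s = 0.0000 + (22) = 22.0000
segment 2 (95.5° to 201.6°, simple-harmonic, h = 18) is passed completely: s = 22.0000 + (18) = 40.0000
θ = 228.2° falls in segment 3 (201.6° to 233.3°, simple-harmonic, h = 14): β = 228.2 − 201.6 = 26.6°, B = 31.7°; Δs = 14/2·(1 − cos(π·0.8391)) = 13.1248; s = 40.0000 + 13.1248 = 53.1248
velocity in seg [201.6°–233.3°] (simple-harmonic), θ in radians: β = 26.6° = 0.4643 rad, B = 31.7° = 0.5533 rad; ds/dθ = (πh/(2B)) sin(πβ/B) = (π·14/(2·0.5533)) sin(π·0.8391) = 19.245148 mm/rad

s = 53.1248, ds/dθ = 19.2451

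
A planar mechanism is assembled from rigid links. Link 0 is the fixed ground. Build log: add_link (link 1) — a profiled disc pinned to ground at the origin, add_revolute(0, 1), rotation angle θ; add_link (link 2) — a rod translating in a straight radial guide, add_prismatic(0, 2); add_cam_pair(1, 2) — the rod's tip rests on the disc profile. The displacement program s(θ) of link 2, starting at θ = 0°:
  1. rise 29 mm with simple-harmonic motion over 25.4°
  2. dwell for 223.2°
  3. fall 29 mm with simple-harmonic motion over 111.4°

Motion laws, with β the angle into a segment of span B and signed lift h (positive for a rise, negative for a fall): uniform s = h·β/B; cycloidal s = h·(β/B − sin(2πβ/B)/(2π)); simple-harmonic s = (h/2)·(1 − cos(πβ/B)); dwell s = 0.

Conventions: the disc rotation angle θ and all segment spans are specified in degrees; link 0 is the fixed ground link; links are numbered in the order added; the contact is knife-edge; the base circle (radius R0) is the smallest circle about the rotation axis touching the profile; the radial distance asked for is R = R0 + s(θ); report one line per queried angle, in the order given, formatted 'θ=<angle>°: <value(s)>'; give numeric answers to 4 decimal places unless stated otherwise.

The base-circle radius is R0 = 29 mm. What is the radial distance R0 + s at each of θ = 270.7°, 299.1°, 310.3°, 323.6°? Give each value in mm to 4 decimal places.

seg 1 [0°–25.4°] simple-harmonic, h=29: full span → s += 29 → s = 29.0000
seg 2 [25.4°–248.6°] dwell: s stays 29.0000
seg 3 [248.6°–360°] simple-harmonic, h=-29: θ=270.7° here. β=22.1, B=111.4. -29/2·(1 − cos(π·0.1984)) = -2.7261 → s = 26.2739
seg 3 [248.6°–360°] simple-harmonic, h=-29: θ=299.1° here. β=50.5, B=111.4. -29/2·(1 − cos(π·0.4533)) = -12.3813 → s = 16.6187
seg 3 [248.6°–360°] simple-harmonic, h=-29: θ=310.3° here. β=61.7, B=111.4. -29/2·(1 − cos(π·0.5539)) = -16.9418 → s = 12.0582
seg 3 [248.6°–360°] simple-harmonic, h=-29: θ=323.6° here. β=75, B=111.4. -29/2·(1 − cos(π·0.6732)) = -22.0081 → s = 6.9919
θ=270.7°: R = R0 + s = 29 + 26.2739 = 55.2739
θ=299.1°: R = R0 + s = 29 + 16.6187 = 45.6187
θ=310.3°: R = R0 + s = 29 + 12.0582 = 41.0582
θ=323.6°: R = R0 + s = 29 + 6.9919 = 35.9919

θ=270.7°: 55.2739
θ=299.1°: 45.6187
θ=310.3°: 41.0582
θ=323.6°: 35.9919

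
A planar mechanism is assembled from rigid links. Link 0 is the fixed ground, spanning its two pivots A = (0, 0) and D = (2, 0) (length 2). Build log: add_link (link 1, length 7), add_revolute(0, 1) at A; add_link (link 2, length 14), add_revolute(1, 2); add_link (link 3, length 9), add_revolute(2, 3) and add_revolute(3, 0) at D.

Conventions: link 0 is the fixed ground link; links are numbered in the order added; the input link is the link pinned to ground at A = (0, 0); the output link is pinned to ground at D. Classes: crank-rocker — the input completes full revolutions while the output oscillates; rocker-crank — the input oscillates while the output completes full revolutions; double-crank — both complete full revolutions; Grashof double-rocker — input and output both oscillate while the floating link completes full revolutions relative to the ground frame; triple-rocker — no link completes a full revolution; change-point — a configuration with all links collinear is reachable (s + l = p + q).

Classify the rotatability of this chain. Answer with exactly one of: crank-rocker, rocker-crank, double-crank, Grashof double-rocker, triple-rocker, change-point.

lengths: ground=2, input=7, coupler=14, output=9
sorted: s=2 (shortest), l=14 (longest), p+q=16
s + l = 16 vs p + q = 16
s + l = p + q → change-point (collinear configuration reachable)

change-point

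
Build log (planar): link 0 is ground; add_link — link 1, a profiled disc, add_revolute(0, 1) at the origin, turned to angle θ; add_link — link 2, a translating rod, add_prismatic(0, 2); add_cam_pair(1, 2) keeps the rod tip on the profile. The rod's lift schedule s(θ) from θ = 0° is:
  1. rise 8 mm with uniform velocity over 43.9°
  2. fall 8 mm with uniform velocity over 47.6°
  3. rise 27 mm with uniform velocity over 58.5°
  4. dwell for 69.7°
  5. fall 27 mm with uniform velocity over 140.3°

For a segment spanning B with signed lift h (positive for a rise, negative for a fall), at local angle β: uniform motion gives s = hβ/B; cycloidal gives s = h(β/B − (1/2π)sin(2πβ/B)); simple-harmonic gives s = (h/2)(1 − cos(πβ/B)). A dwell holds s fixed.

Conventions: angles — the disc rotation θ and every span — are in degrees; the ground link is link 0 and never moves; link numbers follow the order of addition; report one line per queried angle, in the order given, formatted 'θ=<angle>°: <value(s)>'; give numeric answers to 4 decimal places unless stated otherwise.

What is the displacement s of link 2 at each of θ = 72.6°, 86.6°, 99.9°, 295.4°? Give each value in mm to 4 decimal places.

seg 1 [0°–43.9°] uniform, h=8: full span → s += 8 → s = 8.0000
seg 2 [43.9°–91.5°] uniform, h=-8: θ=72.6° here. β=28.7, B=47.6. -8·28.7/47.6 = -4.8235 → s = 3.1765
seg 2 [43.9°–91.5°] uniform, h=-8: θ=86.6° here. β=42.7, B=47.6. -8·42.7/47.6 = -7.1765 → s = 0.8235
seg 2 [43.9°–91.5°] uniform, h=-8: full span → s += -8 → s = 0.0000
seg 3 [91.5°–150°] uniform, h=27: θ=99.9° here. β=8.4, B=58.5. 27·8.4/58.5 = 3.8769 → s = 3.8769
seg 3 [91.5°–150°] uniform, h=27: full span → s += 27 → s = 27.0000
seg 4 [150°–219.7°] dwell: s stays 27.0000
seg 5 [219.7°–360°] uniform, h=-27: θ=295.4° here. β=75.7, B=140.3. -27·75.7/140.3 = -14.5681 → s = 12.4319

θ=72.6°: 3.1765
θ=86.6°: 0.8235
θ=99.9°: 3.8769
θ=295.4°: 12.4319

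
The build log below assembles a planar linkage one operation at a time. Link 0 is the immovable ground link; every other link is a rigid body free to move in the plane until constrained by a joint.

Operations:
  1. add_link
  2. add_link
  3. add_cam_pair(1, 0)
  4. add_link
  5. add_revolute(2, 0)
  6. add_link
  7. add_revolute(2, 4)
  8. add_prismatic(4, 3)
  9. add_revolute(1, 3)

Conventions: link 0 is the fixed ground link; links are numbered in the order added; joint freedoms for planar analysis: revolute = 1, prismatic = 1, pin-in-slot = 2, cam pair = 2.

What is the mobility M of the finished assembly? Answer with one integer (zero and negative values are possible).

L=1 J1=0 J2=0
add link → L=2 J1=0 J2=0
add link → L=3 J1=0 J2=0
C@1,0 dof=2 J2 → L=3 J1=0 J2=1
add link → L=4 J1=0 J2=1
R@2,0 dof=1 J1 → L=4 J1=1 J2=1
add link → L=5 J1=1 J2=1
R@2,4 dof=1 J1 → L=5 J1=2 J2=1
P@4,3 dof=1 J1 → L=5 J1=3 J2=1
R@1,3 dof=1 J1 → L=5 J1=4 J2=1
M=3(L−1)−2J1−J2=3·4−2·4−1=3

M = 3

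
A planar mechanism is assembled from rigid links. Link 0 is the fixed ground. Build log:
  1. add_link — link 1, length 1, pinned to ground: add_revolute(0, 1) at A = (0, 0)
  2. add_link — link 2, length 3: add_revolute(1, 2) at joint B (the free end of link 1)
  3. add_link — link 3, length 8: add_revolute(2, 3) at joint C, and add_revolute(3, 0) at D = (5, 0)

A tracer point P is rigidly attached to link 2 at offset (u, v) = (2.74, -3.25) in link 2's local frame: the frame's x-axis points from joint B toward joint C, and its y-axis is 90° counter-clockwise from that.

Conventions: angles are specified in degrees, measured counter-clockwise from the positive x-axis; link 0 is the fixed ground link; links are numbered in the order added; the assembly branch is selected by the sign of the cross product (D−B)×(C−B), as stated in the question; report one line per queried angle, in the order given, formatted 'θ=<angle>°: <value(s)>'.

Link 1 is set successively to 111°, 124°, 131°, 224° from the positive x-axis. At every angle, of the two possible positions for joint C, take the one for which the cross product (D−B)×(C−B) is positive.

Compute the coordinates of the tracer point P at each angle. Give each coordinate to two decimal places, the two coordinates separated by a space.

A=(0,0), D=(5.00,0)
θ=111°: B = A + 1.00·(cos111°, sin111°) = (-0.3584, 0.9336)
θ=111°: |BD| = 5.4391
θ=111°: circle(B,3.00) ∩ circle(D,8.00): a=-2.3365, h=1.8818
θ=111°:   candidates: C₊=(-2.3372,3.1884) cross=10.235; C₋=(-2.9831,-0.5192) cross=-10.235
θ=111°:   branch + wants cross > 0 → take C=(-2.3372,3.1884) (cross=10.235)
θ=111°: ex = (C−B)/|BC| = (-0.6596,0.7516); ey = (-0.7516,-0.6596)
θ=111°: P = B + 2.74·ex + -3.25·ey = (0.2771,5.1367)
θ=124°: B = A + 1.00·(cos124°, sin124°) = (-0.5592, 0.8290)
θ=124°: |BD| = 5.6207
θ=124°: circle(B,3.00) ∩ circle(D,8.00): a=-2.0823, h=2.1596
θ=124°:   candidates: C₊=(-2.3002,3.2722) cross=12.138; C₋=(-2.9373,-0.9998) cross=-12.138
θ=124°:   branch + wants cross > 0 → take C=(-2.3002,3.2722) (cross=12.138)
θ=124°: ex = (C−B)/|BC| = (-0.5803,0.8144); ey = (-0.8144,-0.5803)
θ=124°: P = B + 2.74·ex + -3.25·ey = (0.4974,4.9465)
θ=131°: B = A + 1.00·(cos131°, sin131°) = (-0.6561, 0.7547)
θ=131°: |BD| = 5.7062
θ=131°: circle(B,3.00) ∩ circle(D,8.00): a=-1.9662, h=2.2658
θ=131°:   candidates: C₊=(-2.3053,3.2607) cross=12.929; C₋=(-2.9047,-1.2311) cross=-12.929
θ=131°:   branch + wants cross > 0 → take C=(-2.3053,3.2607) (cross=12.929)
θ=131°: ex = (C−B)/|BC| = (-0.5498,0.8353); ey = (-0.8353,-0.5498)
θ=131°: P = B + 2.74·ex + -3.25·ey = (0.5524,4.8302)
θ=224°: B = A + 1.00·(cos224°, sin224°) = (-0.7193, -0.6947)
θ=224°: |BD| = 5.7614
θ=224°: circle(B,3.00) ∩ circle(D,8.00): a=-1.8925, h=2.3278
θ=224°:   candidates: C₊=(-2.8787,1.3879) cross=13.411; C₋=(-2.3174,-3.2336) cross=-13.411
θ=224°:   branch + wants cross > 0 → take C=(-2.8787,1.3879) (cross=13.411)
θ=224°: ex = (C−B)/|BC| = (-0.7198,0.6942); ey = (-0.6942,-0.7198)
θ=224°: P = B + 2.74·ex + -3.25·ey = (-0.4354,3.5467)

θ=111°: 0.28 5.14
θ=124°: 0.50 4.95
θ=131°: 0.55 4.83
θ=224°: -0.44 3.55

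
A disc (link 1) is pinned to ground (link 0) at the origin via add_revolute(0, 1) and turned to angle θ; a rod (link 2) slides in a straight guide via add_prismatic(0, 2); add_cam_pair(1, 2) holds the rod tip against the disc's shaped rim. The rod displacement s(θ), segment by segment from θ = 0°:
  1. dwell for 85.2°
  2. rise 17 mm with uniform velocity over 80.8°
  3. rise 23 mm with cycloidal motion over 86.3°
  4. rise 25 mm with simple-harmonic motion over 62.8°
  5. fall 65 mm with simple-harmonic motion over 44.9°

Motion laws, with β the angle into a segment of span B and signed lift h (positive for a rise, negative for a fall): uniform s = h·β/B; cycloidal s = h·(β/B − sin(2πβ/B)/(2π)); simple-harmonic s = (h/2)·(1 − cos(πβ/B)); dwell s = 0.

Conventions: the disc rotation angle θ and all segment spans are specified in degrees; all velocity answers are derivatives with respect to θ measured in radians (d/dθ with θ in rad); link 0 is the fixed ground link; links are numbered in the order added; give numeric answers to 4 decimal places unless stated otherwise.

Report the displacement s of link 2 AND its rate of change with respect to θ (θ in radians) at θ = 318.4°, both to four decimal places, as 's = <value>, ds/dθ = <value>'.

segment 1 (0° to 85.2°, dwell): s unchanged at 0.0000
segment 2 (85.2° to 166°, uniform, h = 17) is passed completely: s = 0.0000 + (17) = 17.0000
segment 3 (166° to 252.3°, cycloidal, h = 23) is passed completely: s = 17.0000 + (23) = 40.0000
segment 4 (252.3° to 315.1°, simple-harmonic, h = 25) is passed completely: s = 40.0000 + (25) = 65.0000
θ = 318.4° falls in segment 5 (315.1° to 360°, simple-harmonic, h = -65): β = 318.4 − 315.1 = 3.3°, B = 44.9°; Δs = -65/2·(1 − cos(π·0.0735)) = -0.8625; s = 65.0000 − 0.8625 = 64.1375
velocity in seg [315.1°–360°] (simple-harmonic), θ in radians: β = 3.3° = 0.0576 rad, B = 44.9° = 0.7837 rad; ds/dθ = (πh/(2B)) sin(πβ/B) = (π·(-65)/(2·0.7837)) sin(π·0.0735) = -29.816810 mm/rad

s = 64.1375, ds/dθ = -29.8168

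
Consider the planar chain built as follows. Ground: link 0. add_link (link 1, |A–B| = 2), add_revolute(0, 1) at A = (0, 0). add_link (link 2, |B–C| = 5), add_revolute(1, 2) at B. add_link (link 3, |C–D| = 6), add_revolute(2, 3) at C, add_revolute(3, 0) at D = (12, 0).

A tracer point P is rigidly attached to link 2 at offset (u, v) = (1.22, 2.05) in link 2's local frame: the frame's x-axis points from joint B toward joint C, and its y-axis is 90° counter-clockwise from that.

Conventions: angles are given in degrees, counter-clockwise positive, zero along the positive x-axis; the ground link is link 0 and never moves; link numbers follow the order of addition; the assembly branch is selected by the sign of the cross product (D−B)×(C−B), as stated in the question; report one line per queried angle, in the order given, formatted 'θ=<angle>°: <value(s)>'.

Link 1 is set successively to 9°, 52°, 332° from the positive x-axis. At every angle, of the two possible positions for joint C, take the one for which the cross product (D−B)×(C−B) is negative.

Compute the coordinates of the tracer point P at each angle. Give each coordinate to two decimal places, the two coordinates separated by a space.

A=(0,0), D=(12.00,0)
θ=9°: B = A + 2.00·(cos9°, sin9°) = (1.9754, 0.3129)
θ=9°: |BD| = 10.0295
θ=9°: circle(B,5.00) ∩ circle(D,6.00): a=4.4664, h=2.2476
θ=9°:   candidates: C₊=(6.5097,2.4200) cross=22.542; C₋=(6.3695,-2.0729) cross=-22.542
θ=9°:   branch - wants cross < 0 → take C=(6.3695,-2.0729) (cross=-22.542)
θ=9°: ex = (C−B)/|BC| = (0.8788,-0.4772); ey = (0.4772,0.8788)
θ=9°: P = B + 1.22·ex + 2.05·ey = (4.0257,1.5323)
θ=52°: B = A + 2.00·(cos52°, sin52°) = (1.2313, 1.5760)
θ=52°: |BD| = 10.8834
θ=52°: circle(B,5.00) ∩ circle(D,6.00): a=4.9363, h=0.7953
θ=52°:   candidates: C₊=(6.2308,1.6481) cross=8.656; C₋=(6.0005,0.0742) cross=-8.656
θ=52°:   branch - wants cross < 0 → take C=(6.0005,0.0742) (cross=-8.656)
θ=52°: ex = (C−B)/|BC| = (0.9538,-0.3004); ey = (0.3004,0.9538)
θ=52°: P = B + 1.22·ex + 2.05·ey = (3.0107,3.1649)
θ=332°: B = A + 2.00·(cos332°, sin332°) = (1.7659, -0.9389)
θ=332°: |BD| = 10.2771
θ=332°: circle(B,5.00) ∩ circle(D,6.00): a=4.6034, h=1.9517
θ=332°:   candidates: C₊=(6.1717,1.4251) cross=20.057; C₋=(6.5283,-2.4619) cross=-20.057
θ=332°:   branch - wants cross < 0 → take C=(6.5283,-2.4619) (cross=-20.057)
θ=332°: ex = (C−B)/|BC| = (0.9525,-0.3046); ey = (0.3046,0.9525)
θ=332°: P = B + 1.22·ex + 2.05·ey = (3.5523,0.6421)

θ=9°: 4.03 1.53
θ=52°: 3.01 3.16
θ=332°: 3.55 0.64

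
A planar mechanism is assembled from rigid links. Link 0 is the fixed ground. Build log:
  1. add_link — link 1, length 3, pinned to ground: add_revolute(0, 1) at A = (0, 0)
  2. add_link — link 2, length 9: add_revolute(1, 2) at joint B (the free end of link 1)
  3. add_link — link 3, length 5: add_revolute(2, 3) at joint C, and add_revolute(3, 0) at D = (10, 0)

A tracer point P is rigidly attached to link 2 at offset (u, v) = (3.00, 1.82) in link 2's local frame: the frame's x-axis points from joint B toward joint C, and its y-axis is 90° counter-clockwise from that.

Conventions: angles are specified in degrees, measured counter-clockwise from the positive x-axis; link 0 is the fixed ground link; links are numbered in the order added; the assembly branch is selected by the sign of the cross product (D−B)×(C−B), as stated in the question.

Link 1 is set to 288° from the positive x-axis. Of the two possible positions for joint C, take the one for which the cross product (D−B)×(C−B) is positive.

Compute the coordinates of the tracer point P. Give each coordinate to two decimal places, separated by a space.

A=(0,0), D=(10.00,0)
B = A + 3.00·(cos288°, sin288°) = (0.9271, -2.8532)
|BD| = 9.5110
circle(B,9.00) ∩ circle(D,5.00): a=7.6995, h=4.6603
  candidates: C₊=(6.8739,3.9022) cross=44.324; C₋=(9.6699,-4.9891) cross=-44.324
  branch + wants cross > 0 → take C=(6.8739,3.9022) (cross=44.324)
ex = (C−B)/|BC| = (0.6608,0.7506); ey = (-0.7506,0.6608)
P = B + 3.00·ex + 1.82·ey = (1.5432,0.6012)

1.54 0.60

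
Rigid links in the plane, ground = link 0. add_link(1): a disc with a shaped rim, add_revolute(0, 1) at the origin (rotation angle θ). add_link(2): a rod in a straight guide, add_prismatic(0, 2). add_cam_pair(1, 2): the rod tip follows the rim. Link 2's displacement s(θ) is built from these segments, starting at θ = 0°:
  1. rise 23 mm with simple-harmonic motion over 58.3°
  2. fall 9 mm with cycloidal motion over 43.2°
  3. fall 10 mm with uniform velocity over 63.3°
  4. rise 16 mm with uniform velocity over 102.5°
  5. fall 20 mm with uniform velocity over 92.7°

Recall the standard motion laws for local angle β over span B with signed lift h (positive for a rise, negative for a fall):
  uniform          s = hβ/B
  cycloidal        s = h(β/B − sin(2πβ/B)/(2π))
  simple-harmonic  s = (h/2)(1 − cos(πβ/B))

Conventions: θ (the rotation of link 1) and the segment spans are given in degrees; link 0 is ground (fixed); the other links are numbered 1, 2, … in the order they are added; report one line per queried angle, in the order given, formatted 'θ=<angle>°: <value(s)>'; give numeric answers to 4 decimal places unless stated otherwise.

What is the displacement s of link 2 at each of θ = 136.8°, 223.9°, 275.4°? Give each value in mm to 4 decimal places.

segment 1 (0° to 58.3°, simple-harmonic, h = 23) is passed completely: s = 0.0000 + (23) = 23.0000
segment 2 (58.3° to 101.5°, cycloidal, h = -9) is passed completely: s = 23.0000 + (-9) = 14.0000
θ = 136.8° falls in segment 3 (101.5° to 164.8°, uniform, h = -10): β = 136.8 − 101.5 = 35.3°, B = 63.3°; Δs = -10·35.3/63.3 = -5.5766; s = 14.0000 − 5.5766 = 8.4234
segment 3 (101.5° to 164.8°, uniform, h = -10) is passed completely: s = 14.0000 + (-10) = 4.0000
θ = 223.9° falls in segment 4 (164.8° to 267.3°, uniform, h = 16): β = 223.9 − 164.8 = 59.1°, B = 102.5°; Δs = 16·59.1/102.5 = 9.2254; s = 4.0000 + 9.2254 = 13.2254
segment 4 (164.8° to 267.3°, uniform, h = 16) is passed completely: s = 4.0000 + (16) = 20.0000
θ = 275.4° falls in segment 5 (267.3° to 360°, uniform, h = -20): β = 275.4 − 267.3 = 8.1°, B = 92.7°; Δs = -20·8.1/92.7 = -1.7476; s = 20.0000 − 1.7476 = 18.2524

θ=136.8°: 8.4234
θ=223.9°: 13.2254
θ=275.4°: 18.2524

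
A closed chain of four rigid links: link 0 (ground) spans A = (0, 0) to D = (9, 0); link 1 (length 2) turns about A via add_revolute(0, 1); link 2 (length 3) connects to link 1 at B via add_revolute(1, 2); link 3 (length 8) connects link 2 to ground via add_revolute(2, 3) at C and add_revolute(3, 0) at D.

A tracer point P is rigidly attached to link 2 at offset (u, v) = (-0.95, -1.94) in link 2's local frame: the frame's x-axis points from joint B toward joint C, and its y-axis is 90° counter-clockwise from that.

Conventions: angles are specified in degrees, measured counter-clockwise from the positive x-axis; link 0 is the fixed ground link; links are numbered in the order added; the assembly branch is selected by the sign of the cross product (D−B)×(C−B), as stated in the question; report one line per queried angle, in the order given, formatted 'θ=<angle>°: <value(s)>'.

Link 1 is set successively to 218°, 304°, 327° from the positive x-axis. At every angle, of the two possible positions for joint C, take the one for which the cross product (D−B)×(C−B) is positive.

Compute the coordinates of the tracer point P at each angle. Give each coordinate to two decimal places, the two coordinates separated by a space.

A=(0,0), D=(9.00,0)
θ=218°: B = A + 2.00·(cos218°, sin218°) = (-1.5760, -1.2313)
θ=218°: |BD| = 10.6475
θ=218°: circle(B,3.00) ∩ circle(D,8.00): a=2.7410, h=1.2195
θ=218°:   candidates: C₊=(1.0055,0.2970) cross=12.985; C₋=(1.2876,-2.1257) cross=-12.985
θ=218°:   branch + wants cross > 0 → take C=(1.0055,0.2970) (cross=12.985)
θ=218°: ex = (C−B)/|BC| = (0.8605,0.5094); ey = (-0.5094,0.8605)
θ=218°: P = B + -0.95·ex + -1.94·ey = (-1.4052,-3.3847)
θ=304°: B = A + 2.00·(cos304°, sin304°) = (1.1184, -1.6581)
θ=304°: |BD| = 8.0541
θ=304°: circle(B,3.00) ∩ circle(D,8.00): a=0.6127, h=2.9368
θ=304°:   candidates: C₊=(1.1133,1.3419) cross=23.653; C₋=(2.3225,-4.4058) cross=-23.653
θ=304°:   branch + wants cross > 0 → take C=(1.1133,1.3419) (cross=23.653)
θ=304°: ex = (C−B)/|BC| = (-0.0017,1.0000); ey = (-1.0000,-0.0017)
θ=304°: P = B + -0.95·ex + -1.94·ey = (3.0600,-2.6048)
θ=327°: B = A + 2.00·(cos327°, sin327°) = (1.6773, -1.0893)
θ=327°: |BD| = 7.4032
θ=327°: circle(B,3.00) ∩ circle(D,8.00): a=-0.0130, h=3.0000
θ=327°:   candidates: C₊=(1.2231,1.8761) cross=22.209; C₋=(2.1059,-4.0585) cross=-22.209
θ=327°:   branch + wants cross > 0 → take C=(1.2231,1.8761) (cross=22.209)
θ=327°: ex = (C−B)/|BC| = (-0.1514,0.9885); ey = (-0.9885,-0.1514)
θ=327°: P = B + -0.95·ex + -1.94·ey = (3.7388,-1.7346)

θ=218°: -1.41 -3.38
θ=304°: 3.06 -2.60
θ=327°: 3.74 -1.73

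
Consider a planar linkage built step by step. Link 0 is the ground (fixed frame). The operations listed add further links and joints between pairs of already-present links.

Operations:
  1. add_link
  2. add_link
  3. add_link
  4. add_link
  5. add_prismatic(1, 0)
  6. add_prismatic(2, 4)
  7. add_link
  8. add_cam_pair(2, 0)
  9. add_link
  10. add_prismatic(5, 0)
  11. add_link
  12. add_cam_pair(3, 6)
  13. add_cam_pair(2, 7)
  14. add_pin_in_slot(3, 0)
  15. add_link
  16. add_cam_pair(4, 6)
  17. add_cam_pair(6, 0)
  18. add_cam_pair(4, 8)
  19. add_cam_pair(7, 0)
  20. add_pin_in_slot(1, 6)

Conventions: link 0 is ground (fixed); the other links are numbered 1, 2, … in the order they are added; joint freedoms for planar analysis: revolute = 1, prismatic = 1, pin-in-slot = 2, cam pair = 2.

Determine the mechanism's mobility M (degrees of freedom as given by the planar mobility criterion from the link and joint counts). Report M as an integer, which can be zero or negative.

ground; <1,0,0>
#1 <2,0,0>
#2 <3,0,0>
#3 <4,0,0>
#4 <5,0,0>
P:1↔0 J1 <5,1,0>
P:2↔4 J1 <5,2,0>
#5 <6,2,0>
C:2↔0 J2 <6,2,1>
#6 <7,2,1>
P:5↔0 J1 <7,3,1>
#7 <8,3,1>
C:3↔6 J2 <8,3,2>
C:2↔7 J2 <8,3,3>
PS:3↔0 J2 <8,3,4>
#8 <9,3,4>
C:4↔6 J2 <9,3,5>
C:6↔0 J2 <9,3,6>
C:4↔8 J2 <9,3,7>
C:7↔0 J2 <9,3,8>
PS:1↔6 J2 <9,3,9>
3×8 − 2×3 − 1×9 = 9

M = 9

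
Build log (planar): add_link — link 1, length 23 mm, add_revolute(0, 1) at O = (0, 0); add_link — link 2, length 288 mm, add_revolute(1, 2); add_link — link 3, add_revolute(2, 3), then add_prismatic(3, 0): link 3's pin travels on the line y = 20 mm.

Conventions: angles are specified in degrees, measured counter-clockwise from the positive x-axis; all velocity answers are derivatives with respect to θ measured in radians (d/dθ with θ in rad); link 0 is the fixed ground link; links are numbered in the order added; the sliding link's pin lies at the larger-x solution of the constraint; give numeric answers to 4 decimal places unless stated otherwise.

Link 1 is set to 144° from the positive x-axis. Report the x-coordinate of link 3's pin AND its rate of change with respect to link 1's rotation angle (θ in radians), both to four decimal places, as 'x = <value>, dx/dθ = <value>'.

geometry: r = 23 mm, L = 288 mm, e = 20 mm
crank pin P = (r cos θ, r sin θ) = (-18.607391, 13.519061)
h = r sin θ − e = 13.519061 − 20 = -6.480939
x = r cos θ + √(L² − h²) = -18.607391 + 287.927070 = 269.319679
dx/dθ = −r sin θ − h·r cos θ/√(L² − h²) (θ in radians; h = -6.480939) = -13.937894

x = 269.3197, dx/dθ = -13.9379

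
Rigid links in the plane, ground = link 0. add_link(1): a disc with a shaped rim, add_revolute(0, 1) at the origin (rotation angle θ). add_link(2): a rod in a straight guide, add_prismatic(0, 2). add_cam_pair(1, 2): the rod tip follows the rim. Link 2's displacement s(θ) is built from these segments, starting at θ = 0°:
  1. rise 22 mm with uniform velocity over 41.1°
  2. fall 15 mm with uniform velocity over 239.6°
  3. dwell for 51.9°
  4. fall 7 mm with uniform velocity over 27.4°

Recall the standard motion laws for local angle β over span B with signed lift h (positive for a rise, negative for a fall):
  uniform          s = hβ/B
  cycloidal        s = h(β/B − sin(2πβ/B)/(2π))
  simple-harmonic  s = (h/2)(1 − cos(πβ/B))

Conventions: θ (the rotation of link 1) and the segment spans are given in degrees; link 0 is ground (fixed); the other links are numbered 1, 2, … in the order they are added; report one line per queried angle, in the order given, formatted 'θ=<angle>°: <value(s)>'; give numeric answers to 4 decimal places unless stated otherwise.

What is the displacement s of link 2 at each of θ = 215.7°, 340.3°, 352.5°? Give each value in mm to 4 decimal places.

segment 1 (0° to 41.1°, uniform, h = 22) is passed completely: s = 0.0000 + (22) = 22.0000
θ = 215.7° falls in segment 2 (41.1° to 280.7°, uniform, h = -15): β = 215.7 − 41.1 = 174.6°, B = 239.6°; Δs = -15·174.6/239.6 = -10.9307; s = 22.0000 − 10.9307 = 11.0693
segment 2 (41.1° to 280.7°, uniform, h = -15) is passed completely: s = 22.0000 + (-15) = 7.0000
segment 3 (280.7° to 332.6°, dwell): s unchanged at 7.0000
θ = 340.3° falls in segment 4 (332.6° to 360°, uniform, h = -7): β = 340.3 − 332.6 = 7.7°, B = 27.4°; Δs = -7·7.7/27.4 = -1.9672; s = 7.0000 − 1.9672 = 5.0328
θ = 352.5° falls in segment 4 (332.6° to 360°, uniform, h = -7): β = 352.5 − 332.6 = 19.9°, B = 27.4°; Δs = -7·19.9/27.4 = -5.0839; s = 7.0000 − 5.0839 = 1.9161

θ=215.7°: 11.0693
θ=340.3°: 5.0328
θ=352.5°: 1.9161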